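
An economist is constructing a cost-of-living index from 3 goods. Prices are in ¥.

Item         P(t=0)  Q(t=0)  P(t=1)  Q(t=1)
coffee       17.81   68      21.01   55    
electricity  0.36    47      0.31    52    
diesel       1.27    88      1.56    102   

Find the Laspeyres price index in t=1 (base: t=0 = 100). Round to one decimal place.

Laspeyres price index uses base-period quantities as weights.
ΣP(t=1)·Q(t=0) = 21.01×68 + 0.31×47 + 1.56×88 = 1428.68 + 14.57 + 137.28 = 1580.53
ΣP(t=0)·Q(t=0) = 17.81×68 + 0.36×47 + 1.27×88 = 1211.08 + 16.92 + 111.76 = 1339.76
Index = 1580.53 / 1339.76 × 100 = 117.9711

118.0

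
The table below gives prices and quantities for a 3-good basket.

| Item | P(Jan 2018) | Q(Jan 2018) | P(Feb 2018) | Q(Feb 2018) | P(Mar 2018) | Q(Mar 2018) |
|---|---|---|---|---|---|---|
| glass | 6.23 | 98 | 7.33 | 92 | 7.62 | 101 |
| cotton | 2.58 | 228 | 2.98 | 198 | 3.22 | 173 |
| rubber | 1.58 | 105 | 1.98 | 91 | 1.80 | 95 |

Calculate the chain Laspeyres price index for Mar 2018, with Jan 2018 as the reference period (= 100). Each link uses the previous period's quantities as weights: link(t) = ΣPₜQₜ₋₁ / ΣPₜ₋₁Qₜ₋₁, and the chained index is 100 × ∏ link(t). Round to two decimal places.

Link Jan 2018→Feb 2018:
ΣP(Feb 2018)Q(Jan 2018) = 7.33×98 + 2.98×228 + 1.98×105 = 718.34 + 679.44 + 207.9 = 1605.68
ΣP(Jan 2018)Q(Jan 2018) = 6.23×98 + 2.58×228 + 1.58×105 = 610.54 + 588.24 + 165.9 = 1364.68
link = 1605.68/1364.68 = 1.176598
Link Feb 2018→Mar 2018:
ΣP(Mar 2018)Q(Feb 2018) = 7.62×92 + 3.22×198 + 1.80×91 = 701.04 + 637.56 + 163.8 = 1502.4
ΣP(Feb 2018)Q(Feb 2018) = 7.33×92 + 2.98×198 + 1.98×91 = 674.36 + 590.04 + 180.18 = 1444.58
link = 1502.4/1444.58 = 1.040025
Chained index = 100 × 1.176598 × 1.040025 = 122.3692

122.37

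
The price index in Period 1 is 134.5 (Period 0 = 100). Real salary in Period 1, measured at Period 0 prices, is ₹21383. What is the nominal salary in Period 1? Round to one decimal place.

28760.1

Nominal = Real × (Index/100) = 21383 × (134.5/100)
        = 21383 × 1.345 = 28760.1350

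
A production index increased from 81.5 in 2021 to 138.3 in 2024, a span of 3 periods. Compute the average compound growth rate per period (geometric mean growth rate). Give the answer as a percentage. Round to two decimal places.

Growth factor = (138.3/81.5)^(1/3) = (1.696933)^(1/3) = 1.192765
Growth rate = 1.192765 − 1 = 0.192765 = 19.2765%

19.28%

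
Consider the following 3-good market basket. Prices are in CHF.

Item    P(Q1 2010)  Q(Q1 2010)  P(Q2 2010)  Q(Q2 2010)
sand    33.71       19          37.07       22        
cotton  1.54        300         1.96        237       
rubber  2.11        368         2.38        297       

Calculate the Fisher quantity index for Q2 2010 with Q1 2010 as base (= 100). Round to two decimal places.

91.94

Laspeyres component (base-period weights):
ΣP(Q1 2010)Q(Q2 2010) = 33.71×22 + 1.54×237 + 2.11×297 = 741.62 + 364.98 + 626.67 = 1733.27
ΣP(Q1 2010)Q(Q1 2010) = 33.71×19 + 1.54×300 + 2.11×368 = 640.49 + 462 + 776.48 = 1878.97
L = 1733.27 / 1878.97 × 100 = 92.2458
Paasche component (current-period weights):
ΣP(Q2 2010)Q(Q2 2010) = 37.07×22 + 1.96×237 + 2.38×297 = 815.54 + 464.52 + 706.86 = 1986.92
ΣP(Q2 2010)Q(Q1 2010) = 37.07×19 + 1.96×300 + 2.38×368 = 704.33 + 588 + 875.84 = 2168.17
P = 1986.92 / 2168.17 × 100 = 91.6404
Fisher = √(L × P) = √(92.2458 × 91.6404) = 91.9426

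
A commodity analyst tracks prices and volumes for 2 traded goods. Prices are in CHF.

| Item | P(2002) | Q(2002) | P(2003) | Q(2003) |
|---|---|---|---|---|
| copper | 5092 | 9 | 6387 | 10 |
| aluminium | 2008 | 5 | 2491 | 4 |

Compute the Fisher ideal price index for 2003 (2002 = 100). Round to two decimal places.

125.21

Laspeyres component (base-period weights):
ΣP(2003)Q(2002) = 6387×9 + 2491×5 = 57483 + 12455 = 69938
ΣP(2002)Q(2002) = 5092×9 + 2008×5 = 45828 + 10040 = 55868
L = 69938 / 55868 × 100 = 125.1844
Paasche component (current-period weights):
ΣP(2003)Q(2003) = 6387×10 + 2491×4 = 63870 + 9964 = 73834
ΣP(2002)Q(2003) = 5092×10 + 2008×4 = 50920 + 8032 = 58952
P = 73834 / 58952 × 100 = 125.2443
Fisher = √(L × P) = √(125.1844 × 125.2443) = 125.2143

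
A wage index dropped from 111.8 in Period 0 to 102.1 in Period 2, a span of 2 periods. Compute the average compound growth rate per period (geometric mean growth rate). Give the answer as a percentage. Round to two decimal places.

Growth factor = (102.1/111.8)^(1/2) = (0.913238)^(1/2) = 0.955635
Growth rate = 0.955635 − 1 = -0.044365 = -4.4365%

-4.44%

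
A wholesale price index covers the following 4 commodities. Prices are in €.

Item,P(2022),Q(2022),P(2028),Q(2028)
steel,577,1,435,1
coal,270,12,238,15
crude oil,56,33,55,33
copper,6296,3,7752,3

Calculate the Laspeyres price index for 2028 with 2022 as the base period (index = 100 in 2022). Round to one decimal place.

115.5

Laspeyres price index uses base-period quantities as weights.
ΣP(2028)·Q(2022) = 435×1 + 238×12 + 55×33 + 7752×3 = 435 + 2856 + 1815 + 23256 = 28362
ΣP(2022)·Q(2022) = 577×1 + 270×12 + 56×33 + 6296×3 = 577 + 3240 + 1848 + 18888 = 24553
Index = 28362 / 24553 × 100 = 115.5134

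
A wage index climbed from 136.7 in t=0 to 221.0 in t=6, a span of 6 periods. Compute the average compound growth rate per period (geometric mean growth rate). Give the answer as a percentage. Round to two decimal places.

Growth factor = (221.0/136.7)^(1/6) = (1.616679)^(1/6) = 1.083355
Growth rate = 1.083355 − 1 = 0.083355 = 8.3355%

8.34%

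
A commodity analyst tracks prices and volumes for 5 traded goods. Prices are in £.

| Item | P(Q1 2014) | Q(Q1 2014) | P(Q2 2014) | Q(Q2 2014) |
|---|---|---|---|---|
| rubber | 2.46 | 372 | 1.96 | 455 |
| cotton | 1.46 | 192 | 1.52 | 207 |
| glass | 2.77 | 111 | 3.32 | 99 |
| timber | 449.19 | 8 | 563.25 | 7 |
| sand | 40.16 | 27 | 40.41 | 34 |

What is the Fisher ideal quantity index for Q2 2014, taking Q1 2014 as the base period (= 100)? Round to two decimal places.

99.23

Laspeyres component (base-period weights):
ΣP(Q1 2014)Q(Q2 2014) = 2.46×455 + 1.46×207 + 2.77×99 + 449.19×7 + 40.16×34 = 1119.3 + 302.22 + 274.23 + 3144.33 + 1365.44 = 6205.52
ΣP(Q1 2014)Q(Q1 2014) = 2.46×372 + 1.46×192 + 2.77×111 + 449.19×8 + 40.16×27 = 915.12 + 280.32 + 307.47 + 3593.52 + 1084.32 = 6180.75
L = 6205.52 / 6180.75 × 100 = 100.4008
Paasche component (current-period weights):
ΣP(Q2 2014)Q(Q2 2014) = 1.96×455 + 1.52×207 + 3.32×99 + 563.25×7 + 40.41×34 = 891.8 + 314.64 + 328.68 + 3942.75 + 1373.94 = 6851.81
ΣP(Q2 2014)Q(Q1 2014) = 1.96×372 + 1.52×192 + 3.32×111 + 563.25×8 + 40.41×27 = 729.12 + 291.84 + 368.52 + 4506 + 1091.07 = 6986.55
P = 6851.81 / 6986.55 × 100 = 98.0714
Fisher = √(L × P) = √(100.4008 × 98.0714) = 99.2293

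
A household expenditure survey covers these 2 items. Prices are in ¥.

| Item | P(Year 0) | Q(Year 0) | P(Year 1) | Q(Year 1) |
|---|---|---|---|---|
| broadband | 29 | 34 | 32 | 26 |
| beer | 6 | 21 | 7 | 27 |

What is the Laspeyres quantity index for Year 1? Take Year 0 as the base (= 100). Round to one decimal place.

Laspeyres quantity index uses base-period prices as weights.
ΣP(Year 0)·Q(Year 1) = 29×26 + 6×27 = 754 + 162 = 916
ΣP(Year 0)·Q(Year 0) = 29×34 + 6×21 = 986 + 126 = 1112
Index = 916 / 1112 × 100 = 82.3741

82.4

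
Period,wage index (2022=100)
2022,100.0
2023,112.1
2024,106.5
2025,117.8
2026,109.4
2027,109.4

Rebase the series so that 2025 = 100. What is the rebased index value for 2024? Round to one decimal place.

90.4

Rebased(2024) = 106.5 / 117.8 × 100 = 90.4075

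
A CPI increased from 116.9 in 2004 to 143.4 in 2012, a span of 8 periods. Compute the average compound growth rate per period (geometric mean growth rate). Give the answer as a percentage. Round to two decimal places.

Growth factor = (143.4/116.9)^(1/8) = (1.226689)^(1/8) = 1.025869
Growth rate = 1.025869 − 1 = 0.025869 = 2.5869%

2.59%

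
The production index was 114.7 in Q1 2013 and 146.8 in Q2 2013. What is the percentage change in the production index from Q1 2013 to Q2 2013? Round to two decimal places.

27.99%

Change = (146.8 − 114.7) / 114.7 × 100
       = 32.1 / 114.7 × 100 = 27.9861%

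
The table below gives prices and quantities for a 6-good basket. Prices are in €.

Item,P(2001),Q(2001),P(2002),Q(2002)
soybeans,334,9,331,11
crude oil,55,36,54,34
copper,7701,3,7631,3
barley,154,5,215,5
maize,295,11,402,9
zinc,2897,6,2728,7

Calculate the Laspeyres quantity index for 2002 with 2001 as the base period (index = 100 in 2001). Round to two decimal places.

105.79

Laspeyres quantity index uses base-period prices as weights.
ΣP(2001)·Q(2002) = 334×11 + 55×34 + 7701×3 + 154×5 + 295×9 + 2897×7 = 3674 + 1870 + 23103 + 770 + 2655 + 20279 = 52351
ΣP(2001)·Q(2001) = 334×9 + 55×36 + 7701×3 + 154×5 + 295×11 + 2897×6 = 3006 + 1980 + 23103 + 770 + 3245 + 17382 = 49486
Index = 52351 / 49486 × 100 = 105.7895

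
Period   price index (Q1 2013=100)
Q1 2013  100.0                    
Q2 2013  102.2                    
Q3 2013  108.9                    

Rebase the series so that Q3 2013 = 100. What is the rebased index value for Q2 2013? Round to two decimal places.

Rebased(Q2 2013) = 102.2 / 108.9 × 100 = 93.8476

93.85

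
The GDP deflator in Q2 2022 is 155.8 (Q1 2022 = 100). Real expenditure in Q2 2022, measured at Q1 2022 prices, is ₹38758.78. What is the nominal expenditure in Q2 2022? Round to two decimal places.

Nominal = Real × (Index/100) = 38758.78 × (155.8/100)
        = 38758.78 × 1.558 = 60386.1792

60386.18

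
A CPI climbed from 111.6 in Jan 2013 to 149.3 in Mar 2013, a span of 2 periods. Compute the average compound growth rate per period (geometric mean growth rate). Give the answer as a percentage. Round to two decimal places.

Growth factor = (149.3/111.6)^(1/2) = (1.337814)^(1/2) = 1.156639
Growth rate = 1.156639 − 1 = 0.156639 = 15.6639%

15.66%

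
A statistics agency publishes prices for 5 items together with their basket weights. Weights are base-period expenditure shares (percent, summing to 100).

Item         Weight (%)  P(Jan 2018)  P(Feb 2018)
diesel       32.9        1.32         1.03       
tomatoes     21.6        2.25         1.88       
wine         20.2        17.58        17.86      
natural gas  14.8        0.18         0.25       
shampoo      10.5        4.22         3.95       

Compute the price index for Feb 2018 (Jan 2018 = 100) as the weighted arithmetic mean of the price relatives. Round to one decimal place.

diesel: 32.9 × (1.03/1.32) = 32.9 × 0.780303 = 25.6720
tomatoes: 21.6 × (1.88/2.25) = 21.6 × 0.835556 = 18.0480
wine: 20.2 × (17.86/17.58) = 20.2 × 1.015927 = 20.5217
natural gas: 14.8 × (0.25/0.18) = 14.8 × 1.388889 = 20.5556
shampoo: 10.5 × (3.95/4.22) = 10.5 × 0.936019 = 9.8282
Index = Σ wᵢ·(p₁ᵢ/p₀ᵢ) = 25.6720 + 18.0480 + 20.5217 + 20.5556 + 9.8282 = 94.6255

94.6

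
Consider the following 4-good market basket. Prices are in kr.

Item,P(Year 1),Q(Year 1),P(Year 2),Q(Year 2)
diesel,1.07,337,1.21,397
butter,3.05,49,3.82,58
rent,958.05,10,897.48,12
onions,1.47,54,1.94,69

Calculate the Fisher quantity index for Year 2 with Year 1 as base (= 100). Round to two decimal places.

119.96

Laspeyres component (base-period weights):
ΣP(Year 1)Q(Year 2) = 1.07×397 + 3.05×58 + 958.05×12 + 1.47×69 = 424.79 + 176.9 + 11496.6 + 101.43 = 12199.72
ΣP(Year 1)Q(Year 1) = 1.07×337 + 3.05×49 + 958.05×10 + 1.47×54 = 360.59 + 149.45 + 9580.5 + 79.38 = 10169.92
L = 12199.72 / 10169.92 × 100 = 119.9589
Paasche component (current-period weights):
ΣP(Year 2)Q(Year 2) = 1.21×397 + 3.82×58 + 897.48×12 + 1.94×69 = 480.37 + 221.56 + 10769.76 + 133.86 = 11605.55
ΣP(Year 2)Q(Year 1) = 1.21×337 + 3.82×49 + 897.48×10 + 1.94×54 = 407.77 + 187.18 + 8974.8 + 104.76 = 9674.51
P = 11605.55 / 9674.51 × 100 = 119.9601
Fisher = √(L × P) = √(119.9589 × 119.9601) = 119.9595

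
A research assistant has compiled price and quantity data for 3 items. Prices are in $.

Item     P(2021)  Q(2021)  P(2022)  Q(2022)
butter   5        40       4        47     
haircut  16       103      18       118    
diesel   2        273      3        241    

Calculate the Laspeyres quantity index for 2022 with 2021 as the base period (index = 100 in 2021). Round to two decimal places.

108.81

Laspeyres quantity index uses base-period prices as weights.
ΣP(2021)·Q(2022) = 5×47 + 16×118 + 2×241 = 235 + 1888 + 482 = 2605
ΣP(2021)·Q(2021) = 5×40 + 16×103 + 2×273 = 200 + 1648 + 546 = 2394
Index = 2605 / 2394 × 100 = 108.8137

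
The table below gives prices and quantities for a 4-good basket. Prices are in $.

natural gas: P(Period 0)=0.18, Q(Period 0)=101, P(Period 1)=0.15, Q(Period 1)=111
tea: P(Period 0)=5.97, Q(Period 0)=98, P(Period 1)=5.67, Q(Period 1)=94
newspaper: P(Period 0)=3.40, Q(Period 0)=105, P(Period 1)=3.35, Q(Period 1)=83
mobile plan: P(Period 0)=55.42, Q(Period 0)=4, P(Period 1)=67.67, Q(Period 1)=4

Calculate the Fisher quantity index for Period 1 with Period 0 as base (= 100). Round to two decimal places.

Laspeyres component (base-period weights):
ΣP(Period 0)Q(Period 1) = 0.18×111 + 5.97×94 + 3.40×83 + 55.42×4 = 19.98 + 561.18 + 282.2 + 221.68 = 1085.04
ΣP(Period 0)Q(Period 0) = 0.18×101 + 5.97×98 + 3.40×105 + 55.42×4 = 18.18 + 585.06 + 357 + 221.68 = 1181.92
L = 1085.04 / 1181.92 × 100 = 91.8032
Paasche component (current-period weights):
ΣP(Period 1)Q(Period 1) = 0.15×111 + 5.67×94 + 3.35×83 + 67.67×4 = 16.65 + 532.98 + 278.05 + 270.68 = 1098.36
ΣP(Period 1)Q(Period 0) = 0.15×101 + 5.67×98 + 3.35×105 + 67.67×4 = 15.15 + 555.66 + 351.75 + 270.68 = 1193.24
P = 1098.36 / 1193.24 × 100 = 92.0485
Fisher = √(L × P) = √(91.8032 × 92.0485) = 91.9258

91.93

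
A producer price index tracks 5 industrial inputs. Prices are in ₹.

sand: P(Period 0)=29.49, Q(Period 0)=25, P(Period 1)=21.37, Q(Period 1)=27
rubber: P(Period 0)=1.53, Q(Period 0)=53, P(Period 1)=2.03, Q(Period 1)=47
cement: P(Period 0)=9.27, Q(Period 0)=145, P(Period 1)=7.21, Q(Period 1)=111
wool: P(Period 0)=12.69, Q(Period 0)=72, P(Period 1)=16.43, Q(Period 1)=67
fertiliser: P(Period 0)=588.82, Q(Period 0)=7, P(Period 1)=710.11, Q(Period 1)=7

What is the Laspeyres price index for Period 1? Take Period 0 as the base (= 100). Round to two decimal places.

Laspeyres price index uses base-period quantities as weights.
ΣP(Period 1)·Q(Period 0) = 21.37×25 + 2.03×53 + 7.21×145 + 16.43×72 + 710.11×7 = 534.25 + 107.59 + 1045.45 + 1182.96 + 4970.77 = 7841.02
ΣP(Period 0)·Q(Period 0) = 29.49×25 + 1.53×53 + 9.27×145 + 12.69×72 + 588.82×7 = 737.25 + 81.09 + 1344.15 + 913.68 + 4121.74 = 7197.91
Index = 7841.02 / 7197.91 × 100 = 108.9347

108.93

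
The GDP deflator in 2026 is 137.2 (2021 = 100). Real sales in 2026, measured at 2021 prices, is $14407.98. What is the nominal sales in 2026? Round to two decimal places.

Nominal = Real × (Index/100) = 14407.98 × (137.2/100)
        = 14407.98 × 1.372 = 19767.7486

19767.75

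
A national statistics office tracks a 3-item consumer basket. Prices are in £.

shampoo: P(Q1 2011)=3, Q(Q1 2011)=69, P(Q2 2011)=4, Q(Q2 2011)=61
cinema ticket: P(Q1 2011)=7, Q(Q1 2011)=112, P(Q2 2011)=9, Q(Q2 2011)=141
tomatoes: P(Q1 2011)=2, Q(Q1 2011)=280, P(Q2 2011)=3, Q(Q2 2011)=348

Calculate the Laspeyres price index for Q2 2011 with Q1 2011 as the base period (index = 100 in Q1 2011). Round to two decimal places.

Laspeyres price index uses base-period quantities as weights.
ΣP(Q2 2011)·Q(Q1 2011) = 4×69 + 9×112 + 3×280 = 276 + 1008 + 840 = 2124
ΣP(Q1 2011)·Q(Q1 2011) = 3×69 + 7×112 + 2×280 = 207 + 784 + 560 = 1551
Index = 2124 / 1551 × 100 = 136.9439

136.94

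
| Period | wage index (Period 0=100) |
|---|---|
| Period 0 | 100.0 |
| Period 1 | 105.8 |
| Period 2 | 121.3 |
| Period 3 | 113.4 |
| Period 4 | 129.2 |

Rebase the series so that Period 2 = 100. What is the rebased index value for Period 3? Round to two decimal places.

93.49

Rebased(Period 3) = 113.4 / 121.3 × 100 = 93.4872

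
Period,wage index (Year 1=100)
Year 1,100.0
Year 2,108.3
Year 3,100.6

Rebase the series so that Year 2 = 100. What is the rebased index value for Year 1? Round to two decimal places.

92.34

Rebased(Year 1) = 100.0 / 108.3 × 100 = 92.3361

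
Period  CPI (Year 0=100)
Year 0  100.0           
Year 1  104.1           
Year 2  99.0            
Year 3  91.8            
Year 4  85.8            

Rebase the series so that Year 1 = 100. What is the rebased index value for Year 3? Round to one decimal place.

88.2

Rebased(Year 3) = 91.8 / 104.1 × 100 = 88.1844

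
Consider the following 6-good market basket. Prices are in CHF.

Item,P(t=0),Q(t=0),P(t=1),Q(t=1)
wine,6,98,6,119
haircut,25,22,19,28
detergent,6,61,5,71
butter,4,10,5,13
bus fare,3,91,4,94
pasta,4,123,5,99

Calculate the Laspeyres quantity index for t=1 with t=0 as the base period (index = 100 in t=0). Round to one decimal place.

111.3

Laspeyres quantity index uses base-period prices as weights.
ΣP(t=0)·Q(t=1) = 6×119 + 25×28 + 6×71 + 4×13 + 3×94 + 4×99 = 714 + 700 + 426 + 52 + 282 + 396 = 2570
ΣP(t=0)·Q(t=0) = 6×98 + 25×22 + 6×61 + 4×10 + 3×91 + 4×123 = 588 + 550 + 366 + 40 + 273 + 492 = 2309
Index = 2570 / 2309 × 100 = 111.3036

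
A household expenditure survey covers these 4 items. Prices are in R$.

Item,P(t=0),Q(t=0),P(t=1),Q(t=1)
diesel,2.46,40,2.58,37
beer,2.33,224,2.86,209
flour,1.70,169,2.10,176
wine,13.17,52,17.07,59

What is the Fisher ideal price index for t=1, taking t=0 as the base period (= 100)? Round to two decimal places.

124.93

Laspeyres component (base-period weights):
ΣP(t=1)Q(t=0) = 2.58×40 + 2.86×224 + 2.10×169 + 17.07×52 = 103.2 + 640.64 + 354.9 + 887.64 = 1986.38
ΣP(t=0)Q(t=0) = 2.46×40 + 2.33×224 + 1.70×169 + 13.17×52 = 98.4 + 521.92 + 287.3 + 684.84 = 1592.46
L = 1986.38 / 1592.46 × 100 = 124.7366
Paasche component (current-period weights):
ΣP(t=1)Q(t=1) = 2.58×37 + 2.86×209 + 2.10×176 + 17.07×59 = 95.46 + 597.74 + 369.6 + 1007.13 = 2069.93
ΣP(t=0)Q(t=1) = 2.46×37 + 2.33×209 + 1.70×176 + 13.17×59 = 91.02 + 486.97 + 299.2 + 777.03 = 1654.22
P = 2069.93 / 1654.22 × 100 = 125.1303
Fisher = √(L × P) = √(124.7366 × 125.1303) = 124.9333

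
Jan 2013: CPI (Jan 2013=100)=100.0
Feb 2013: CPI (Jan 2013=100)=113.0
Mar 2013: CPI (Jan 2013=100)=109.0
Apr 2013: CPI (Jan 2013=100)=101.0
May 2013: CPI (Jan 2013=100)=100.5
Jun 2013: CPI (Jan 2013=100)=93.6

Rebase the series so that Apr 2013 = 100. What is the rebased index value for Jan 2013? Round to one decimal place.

Rebased(Jan 2013) = 100.0 / 101.0 × 100 = 99.0099

99.0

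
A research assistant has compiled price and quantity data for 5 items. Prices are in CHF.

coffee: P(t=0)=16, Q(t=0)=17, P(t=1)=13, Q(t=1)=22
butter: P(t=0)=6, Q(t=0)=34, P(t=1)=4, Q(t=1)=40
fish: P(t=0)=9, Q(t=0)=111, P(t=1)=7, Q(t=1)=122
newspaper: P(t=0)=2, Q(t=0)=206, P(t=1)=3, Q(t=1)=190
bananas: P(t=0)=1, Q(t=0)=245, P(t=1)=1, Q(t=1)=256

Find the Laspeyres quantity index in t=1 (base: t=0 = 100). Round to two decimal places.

Laspeyres quantity index uses base-period prices as weights.
ΣP(t=0)·Q(t=1) = 16×22 + 6×40 + 9×122 + 2×190 + 1×256 = 352 + 240 + 1098 + 380 + 256 = 2326
ΣP(t=0)·Q(t=0) = 16×17 + 6×34 + 9×111 + 2×206 + 1×245 = 272 + 204 + 999 + 412 + 245 = 2132
Index = 2326 / 2132 × 100 = 109.0994

109.10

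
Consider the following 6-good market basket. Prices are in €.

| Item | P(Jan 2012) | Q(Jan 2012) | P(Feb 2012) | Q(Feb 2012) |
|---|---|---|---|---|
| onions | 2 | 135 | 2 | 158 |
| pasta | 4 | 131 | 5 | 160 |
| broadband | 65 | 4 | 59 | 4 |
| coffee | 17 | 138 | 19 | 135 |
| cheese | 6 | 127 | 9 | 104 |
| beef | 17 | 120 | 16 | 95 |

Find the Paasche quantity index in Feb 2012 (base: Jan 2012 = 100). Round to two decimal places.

Paasche quantity index uses current-period prices as weights.
ΣP(Feb 2012)·Q(Feb 2012) = 2×158 + 5×160 + 59×4 + 19×135 + 9×104 + 16×95 = 316 + 800 + 236 + 2565 + 936 + 1520 = 6373
ΣP(Feb 2012)·Q(Jan 2012) = 2×135 + 5×131 + 59×4 + 19×138 + 9×127 + 16×120 = 270 + 655 + 236 + 2622 + 1143 + 1920 = 6846
Index = 6373 / 6846 × 100 = 93.0909

93.09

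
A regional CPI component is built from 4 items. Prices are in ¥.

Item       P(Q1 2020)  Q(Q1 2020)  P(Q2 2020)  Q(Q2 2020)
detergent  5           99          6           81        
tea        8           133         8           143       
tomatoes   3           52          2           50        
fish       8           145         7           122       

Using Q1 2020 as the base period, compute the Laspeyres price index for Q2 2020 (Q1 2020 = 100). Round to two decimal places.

Laspeyres price index uses base-period quantities as weights.
ΣP(Q2 2020)·Q(Q1 2020) = 6×99 + 8×133 + 2×52 + 7×145 = 594 + 1064 + 104 + 1015 = 2777
ΣP(Q1 2020)·Q(Q1 2020) = 5×99 + 8×133 + 3×52 + 8×145 = 495 + 1064 + 156 + 1160 = 2875
Index = 2777 / 2875 × 100 = 96.5913

96.59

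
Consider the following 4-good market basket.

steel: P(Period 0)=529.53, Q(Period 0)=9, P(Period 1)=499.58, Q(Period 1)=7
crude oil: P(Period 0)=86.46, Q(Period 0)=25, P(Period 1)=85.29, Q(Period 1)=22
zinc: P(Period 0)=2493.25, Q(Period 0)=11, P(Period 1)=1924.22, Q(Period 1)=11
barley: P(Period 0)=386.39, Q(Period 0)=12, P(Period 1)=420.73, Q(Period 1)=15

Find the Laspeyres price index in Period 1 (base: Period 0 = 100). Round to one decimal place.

Laspeyres price index uses base-period quantities as weights.
ΣP(Period 1)·Q(Period 0) = 499.58×9 + 85.29×25 + 1924.22×11 + 420.73×12 = 4496.22 + 2132.25 + 21166.42 + 5048.76 = 32843.65
ΣP(Period 0)·Q(Period 0) = 529.53×9 + 86.46×25 + 2493.25×11 + 386.39×12 = 4765.77 + 2161.5 + 27425.75 + 4636.68 = 38989.7
Index = 32843.65 / 38989.7 × 100 = 84.2367

84.2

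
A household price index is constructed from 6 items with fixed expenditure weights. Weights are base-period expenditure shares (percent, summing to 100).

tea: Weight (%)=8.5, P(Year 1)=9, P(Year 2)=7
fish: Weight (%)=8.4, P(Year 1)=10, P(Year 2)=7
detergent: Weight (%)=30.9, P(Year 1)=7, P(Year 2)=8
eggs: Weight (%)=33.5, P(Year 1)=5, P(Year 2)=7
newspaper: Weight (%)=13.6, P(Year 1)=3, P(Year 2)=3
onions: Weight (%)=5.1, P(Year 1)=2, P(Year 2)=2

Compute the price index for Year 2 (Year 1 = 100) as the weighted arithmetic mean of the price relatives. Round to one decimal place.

113.4

tea: 8.5 × (7/9) = 8.5 × 0.777778 = 6.6111
fish: 8.4 × (7/10) = 8.4 × 0.700000 = 5.8800
detergent: 30.9 × (8/7) = 30.9 × 1.142857 = 35.3143
eggs: 33.5 × (7/5) = 33.5 × 1.400000 = 46.9000
newspaper: 13.6 × (3/3) = 13.6 × 1.000000 = 13.6000
onions: 5.1 × (2/2) = 5.1 × 1.000000 = 5.1000
Index = Σ wᵢ·(p₁ᵢ/p₀ᵢ) = 6.6111 + 5.8800 + 35.3143 + 46.9000 + 13.6000 + 5.1000 = 113.4054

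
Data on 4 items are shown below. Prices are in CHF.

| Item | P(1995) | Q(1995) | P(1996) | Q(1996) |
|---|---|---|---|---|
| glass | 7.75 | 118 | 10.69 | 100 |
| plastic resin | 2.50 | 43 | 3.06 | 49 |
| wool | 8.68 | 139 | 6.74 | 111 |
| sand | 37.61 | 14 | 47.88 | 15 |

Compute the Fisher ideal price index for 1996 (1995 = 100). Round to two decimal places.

109.81

Laspeyres component (base-period weights):
ΣP(1996)Q(1995) = 10.69×118 + 3.06×43 + 6.74×139 + 47.88×14 = 1261.42 + 131.58 + 936.86 + 670.32 = 3000.18
ΣP(1995)Q(1995) = 7.75×118 + 2.50×43 + 8.68×139 + 37.61×14 = 914.5 + 107.5 + 1206.52 + 526.54 = 2755.06
L = 3000.18 / 2755.06 × 100 = 108.8971
Paasche component (current-period weights):
ΣP(1996)Q(1996) = 10.69×100 + 3.06×49 + 6.74×111 + 47.88×15 = 1069 + 149.94 + 748.14 + 718.2 = 2685.28
ΣP(1995)Q(1996) = 7.75×100 + 2.50×49 + 8.68×111 + 37.61×15 = 775 + 122.5 + 963.48 + 564.15 = 2425.13
P = 2685.28 / 2425.13 × 100 = 110.7273
Fisher = √(L × P) = √(108.8971 × 110.7273) = 109.8084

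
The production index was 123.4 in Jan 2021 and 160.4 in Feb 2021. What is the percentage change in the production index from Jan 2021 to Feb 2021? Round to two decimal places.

29.98%

Change = (160.4 − 123.4) / 123.4 × 100
       = 37.0 / 123.4 × 100 = 29.9838%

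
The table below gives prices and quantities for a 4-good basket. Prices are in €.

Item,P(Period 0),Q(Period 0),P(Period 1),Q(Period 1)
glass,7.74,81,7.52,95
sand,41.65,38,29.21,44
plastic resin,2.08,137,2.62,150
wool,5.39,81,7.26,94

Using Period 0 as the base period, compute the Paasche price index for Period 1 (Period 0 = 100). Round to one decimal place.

Paasche price index uses current-period quantities as weights.
ΣP(Period 1)·Q(Period 1) = 7.52×95 + 29.21×44 + 2.62×150 + 7.26×94 = 714.4 + 1285.24 + 393 + 682.44 = 3075.08
ΣP(Period 0)·Q(Period 1) = 7.74×95 + 41.65×44 + 2.08×150 + 5.39×94 = 735.3 + 1832.6 + 312 + 506.66 = 3386.56
Index = 3075.08 / 3386.56 × 100 = 90.8025

90.8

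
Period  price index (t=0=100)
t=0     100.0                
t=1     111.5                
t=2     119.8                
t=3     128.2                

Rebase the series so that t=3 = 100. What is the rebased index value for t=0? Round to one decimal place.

78.0

Rebased(t=0) = 100.0 / 128.2 × 100 = 78.0031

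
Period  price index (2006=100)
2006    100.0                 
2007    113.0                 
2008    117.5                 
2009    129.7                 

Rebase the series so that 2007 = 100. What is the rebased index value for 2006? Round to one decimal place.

Rebased(2006) = 100.0 / 113.0 × 100 = 88.4956

88.5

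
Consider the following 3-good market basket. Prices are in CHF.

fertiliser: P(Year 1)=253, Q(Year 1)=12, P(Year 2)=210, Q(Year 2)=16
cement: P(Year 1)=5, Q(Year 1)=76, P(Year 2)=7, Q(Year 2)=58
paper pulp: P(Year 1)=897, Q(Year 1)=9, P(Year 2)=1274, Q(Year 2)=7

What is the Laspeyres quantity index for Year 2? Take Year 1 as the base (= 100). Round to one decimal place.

92.4

Laspeyres quantity index uses base-period prices as weights.
ΣP(Year 1)·Q(Year 2) = 253×16 + 5×58 + 897×7 = 4048 + 290 + 6279 = 10617
ΣP(Year 1)·Q(Year 1) = 253×12 + 5×76 + 897×9 = 3036 + 380 + 8073 = 11489
Index = 10617 / 11489 × 100 = 92.4101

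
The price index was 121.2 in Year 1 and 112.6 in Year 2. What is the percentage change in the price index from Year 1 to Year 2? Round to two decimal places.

Change = (112.6 − 121.2) / 121.2 × 100
       = -8.6 / 121.2 × 100 = -7.0957%

-7.10%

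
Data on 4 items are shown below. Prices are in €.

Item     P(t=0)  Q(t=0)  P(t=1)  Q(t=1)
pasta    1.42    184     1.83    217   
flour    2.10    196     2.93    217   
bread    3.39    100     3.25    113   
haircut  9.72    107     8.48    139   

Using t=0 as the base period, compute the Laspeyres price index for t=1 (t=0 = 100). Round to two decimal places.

104.46

Laspeyres price index uses base-period quantities as weights.
ΣP(t=1)·Q(t=0) = 1.83×184 + 2.93×196 + 3.25×100 + 8.48×107 = 336.72 + 574.28 + 325 + 907.36 = 2143.36
ΣP(t=0)·Q(t=0) = 1.42×184 + 2.10×196 + 3.39×100 + 9.72×107 = 261.28 + 411.6 + 339 + 1040.04 = 2051.92
Index = 2143.36 / 2051.92 × 100 = 104.4563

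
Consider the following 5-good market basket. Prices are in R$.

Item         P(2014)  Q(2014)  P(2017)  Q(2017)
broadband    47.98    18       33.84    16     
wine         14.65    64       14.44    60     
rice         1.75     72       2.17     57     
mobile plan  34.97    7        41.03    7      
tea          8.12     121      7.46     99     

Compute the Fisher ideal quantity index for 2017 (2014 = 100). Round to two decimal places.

88.71

Laspeyres component (base-period weights):
ΣP(2014)Q(2017) = 47.98×16 + 14.65×60 + 1.75×57 + 34.97×7 + 8.12×99 = 767.68 + 879 + 99.75 + 244.79 + 803.88 = 2795.1
ΣP(2014)Q(2014) = 47.98×18 + 14.65×64 + 1.75×72 + 34.97×7 + 8.12×121 = 863.64 + 937.6 + 126 + 244.79 + 982.52 = 3154.55
L = 2795.1 / 3154.55 × 100 = 88.6053
Paasche component (current-period weights):
ΣP(2017)Q(2017) = 33.84×16 + 14.44×60 + 2.17×57 + 41.03×7 + 7.46×99 = 541.44 + 866.4 + 123.69 + 287.21 + 738.54 = 2557.28
ΣP(2017)Q(2014) = 33.84×18 + 14.44×64 + 2.17×72 + 41.03×7 + 7.46×121 = 609.12 + 924.16 + 156.24 + 287.21 + 902.66 = 2879.39
P = 2557.28 / 2879.39 × 100 = 88.8133
Fisher = √(L × P) = √(88.6053 × 88.8133) = 88.7092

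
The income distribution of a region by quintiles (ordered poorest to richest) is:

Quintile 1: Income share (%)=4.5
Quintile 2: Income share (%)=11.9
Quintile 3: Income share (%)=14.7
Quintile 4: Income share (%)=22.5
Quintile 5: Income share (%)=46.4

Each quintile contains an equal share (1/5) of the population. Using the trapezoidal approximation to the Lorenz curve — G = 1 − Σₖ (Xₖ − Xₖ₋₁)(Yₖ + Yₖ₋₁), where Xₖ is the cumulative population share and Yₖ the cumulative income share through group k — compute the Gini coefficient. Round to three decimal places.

Cumulative income shares Yₖ: 0.0450, 0.1640, 0.3110, 0.5360, 1.0000
Σ (Xₖ−Xₖ₋₁)(Yₖ+Yₖ₋₁) = (1/5)(0.0450+0.0000) + (1/5)(0.1640+0.0450) + (1/5)(0.3110+0.1640) + (1/5)(0.5360+0.3110) + (1/5)(1.0000+0.5360)
  = 0.0090 + 0.0418 + 0.0950 + 0.1694 + 0.3072 = 0.6224
G = 1 − 0.6224 = 0.3776

0.378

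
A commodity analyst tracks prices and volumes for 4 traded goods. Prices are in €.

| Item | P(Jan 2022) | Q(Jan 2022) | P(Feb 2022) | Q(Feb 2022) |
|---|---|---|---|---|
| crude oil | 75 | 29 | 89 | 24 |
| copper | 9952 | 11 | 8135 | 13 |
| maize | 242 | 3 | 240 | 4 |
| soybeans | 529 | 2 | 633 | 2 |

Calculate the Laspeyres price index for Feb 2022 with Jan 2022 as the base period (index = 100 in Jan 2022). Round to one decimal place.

Laspeyres price index uses base-period quantities as weights.
ΣP(Feb 2022)·Q(Jan 2022) = 89×29 + 8135×11 + 240×3 + 633×2 = 2581 + 89485 + 720 + 1266 = 94052
ΣP(Jan 2022)·Q(Jan 2022) = 75×29 + 9952×11 + 242×3 + 529×2 = 2175 + 109472 + 726 + 1058 = 113431
Index = 94052 / 113431 × 100 = 82.9156

82.9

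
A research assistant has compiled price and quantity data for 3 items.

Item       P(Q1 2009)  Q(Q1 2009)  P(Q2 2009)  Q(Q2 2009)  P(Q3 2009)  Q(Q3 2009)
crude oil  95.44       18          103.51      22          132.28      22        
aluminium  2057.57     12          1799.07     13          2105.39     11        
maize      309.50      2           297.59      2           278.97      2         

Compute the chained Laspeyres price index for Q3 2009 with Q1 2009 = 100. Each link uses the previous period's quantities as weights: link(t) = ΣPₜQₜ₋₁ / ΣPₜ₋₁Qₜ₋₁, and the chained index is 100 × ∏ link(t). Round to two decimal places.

Link Q1 2009→Q2 2009:
ΣP(Q2 2009)Q(Q1 2009) = 103.51×18 + 1799.07×12 + 297.59×2 = 1863.18 + 21588.84 + 595.18 = 24047.2
ΣP(Q1 2009)Q(Q1 2009) = 95.44×18 + 2057.57×12 + 309.50×2 = 1717.92 + 24690.84 + 619 = 27027.76
link = 24047.2/27027.76 = 0.889722
Link Q2 2009→Q3 2009:
ΣP(Q3 2009)Q(Q2 2009) = 132.28×22 + 2105.39×13 + 278.97×2 = 2910.16 + 27370.07 + 557.94 = 30838.17
ΣP(Q2 2009)Q(Q2 2009) = 103.51×22 + 1799.07×13 + 297.59×2 = 2277.22 + 23387.91 + 595.18 = 26260.31
link = 30838.17/26260.31 = 1.174326
Chained index = 100 × 0.889722 × 1.174326 = 104.4824

104.48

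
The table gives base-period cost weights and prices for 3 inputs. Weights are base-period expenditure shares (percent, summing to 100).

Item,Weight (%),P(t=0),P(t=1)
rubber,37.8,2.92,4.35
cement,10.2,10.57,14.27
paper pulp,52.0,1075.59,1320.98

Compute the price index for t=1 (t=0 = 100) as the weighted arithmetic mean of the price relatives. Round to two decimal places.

133.95

rubber: 37.8 × (4.35/2.92) = 37.8 × 1.489726 = 56.3116
cement: 10.2 × (14.27/10.57) = 10.2 × 1.350047 = 13.7705
paper pulp: 52.0 × (1320.98/1075.59) = 52.0 × 1.228145 = 63.8635
Index = Σ wᵢ·(p₁ᵢ/p₀ᵢ) = 56.3116 + 13.7705 + 63.8635 = 133.9456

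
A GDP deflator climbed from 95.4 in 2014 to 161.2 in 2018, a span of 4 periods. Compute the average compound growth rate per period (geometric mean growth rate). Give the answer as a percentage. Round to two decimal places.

Growth factor = (161.2/95.4)^(1/4) = (1.689727)^(1/4) = 1.140129
Growth rate = 1.140129 − 1 = 0.140129 = 14.0129%

14.01%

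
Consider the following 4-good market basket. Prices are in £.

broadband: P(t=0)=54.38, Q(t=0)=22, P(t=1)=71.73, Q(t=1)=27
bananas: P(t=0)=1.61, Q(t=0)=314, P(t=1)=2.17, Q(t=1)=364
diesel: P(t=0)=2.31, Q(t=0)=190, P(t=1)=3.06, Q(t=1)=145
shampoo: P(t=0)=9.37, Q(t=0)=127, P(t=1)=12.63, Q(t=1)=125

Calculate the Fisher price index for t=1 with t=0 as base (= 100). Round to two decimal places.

Laspeyres component (base-period weights):
ΣP(t=1)Q(t=0) = 71.73×22 + 2.17×314 + 3.06×190 + 12.63×127 = 1578.06 + 681.38 + 581.4 + 1604.01 = 4444.85
ΣP(t=0)Q(t=0) = 54.38×22 + 1.61×314 + 2.31×190 + 9.37×127 = 1196.36 + 505.54 + 438.9 + 1189.99 = 3330.79
L = 4444.85 / 3330.79 × 100 = 133.4473
Paasche component (current-period weights):
ΣP(t=1)Q(t=1) = 71.73×27 + 2.17×364 + 3.06×145 + 12.63×125 = 1936.71 + 789.88 + 443.7 + 1578.75 = 4749.04
ΣP(t=0)Q(t=1) = 54.38×27 + 1.61×364 + 2.31×145 + 9.37×125 = 1468.26 + 586.04 + 334.95 + 1171.25 = 3560.5
P = 4749.04 / 3560.5 × 100 = 133.3813
Fisher = √(L × P) = √(133.4473 × 133.3813) = 133.4143

133.41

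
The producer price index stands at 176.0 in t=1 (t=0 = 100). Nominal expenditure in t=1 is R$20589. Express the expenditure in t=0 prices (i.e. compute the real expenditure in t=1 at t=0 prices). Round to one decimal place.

Real = Nominal ÷ (Index/100) = 20589 ÷ (176.0/100)
     = 20589 ÷ 1.760 = 11698.2955

11698.3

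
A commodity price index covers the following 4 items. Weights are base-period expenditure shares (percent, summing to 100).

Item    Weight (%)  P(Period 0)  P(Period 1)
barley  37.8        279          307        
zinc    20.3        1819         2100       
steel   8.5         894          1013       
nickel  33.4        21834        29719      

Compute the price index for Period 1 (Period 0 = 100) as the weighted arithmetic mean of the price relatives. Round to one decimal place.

120.1

barley: 37.8 × (307/279) = 37.8 × 1.100358 = 41.5935
zinc: 20.3 × (2100/1819) = 20.3 × 1.154480 = 23.4360
steel: 8.5 × (1013/894) = 8.5 × 1.133110 = 9.6314
nickel: 33.4 × (29719/21834) = 33.4 × 1.361134 = 45.4619
Index = Σ wᵢ·(p₁ᵢ/p₀ᵢ) = 41.5935 + 23.4360 + 9.6314 + 45.4619 = 120.1228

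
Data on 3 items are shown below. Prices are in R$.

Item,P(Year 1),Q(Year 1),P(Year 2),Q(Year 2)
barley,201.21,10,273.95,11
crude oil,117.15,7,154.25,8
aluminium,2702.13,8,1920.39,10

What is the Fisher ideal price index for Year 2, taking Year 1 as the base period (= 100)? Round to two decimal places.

Laspeyres component (base-period weights):
ΣP(Year 2)Q(Year 1) = 273.95×10 + 154.25×7 + 1920.39×8 = 2739.5 + 1079.75 + 15363.12 = 19182.37
ΣP(Year 1)Q(Year 1) = 201.21×10 + 117.15×7 + 2702.13×8 = 2012.1 + 820.05 + 21617.04 = 24449.19
L = 19182.37 / 24449.19 × 100 = 78.4581
Paasche component (current-period weights):
ΣP(Year 2)Q(Year 2) = 273.95×11 + 154.25×8 + 1920.39×10 = 3013.45 + 1234 + 19203.9 = 23451.35
ΣP(Year 1)Q(Year 2) = 201.21×11 + 117.15×8 + 2702.13×10 = 2213.31 + 937.2 + 27021.3 = 30171.81
P = 23451.35 / 30171.81 × 100 = 77.7260
Fisher = √(L × P) = √(78.4581 × 77.7260) = 78.0912

78.09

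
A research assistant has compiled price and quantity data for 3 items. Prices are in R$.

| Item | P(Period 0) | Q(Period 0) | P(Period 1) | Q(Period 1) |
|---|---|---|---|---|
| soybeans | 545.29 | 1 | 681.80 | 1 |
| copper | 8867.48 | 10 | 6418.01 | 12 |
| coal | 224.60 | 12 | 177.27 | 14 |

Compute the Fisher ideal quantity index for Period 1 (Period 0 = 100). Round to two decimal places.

119.74

Laspeyres component (base-period weights):
ΣP(Period 0)Q(Period 1) = 545.29×1 + 8867.48×12 + 224.60×14 = 545.29 + 106409.76 + 3144.4 = 110099.45
ΣP(Period 0)Q(Period 0) = 545.29×1 + 8867.48×10 + 224.60×12 = 545.29 + 88674.8 + 2695.2 = 91915.29
L = 110099.45 / 91915.29 × 100 = 119.7836
Paasche component (current-period weights):
ΣP(Period 1)Q(Period 1) = 681.80×1 + 6418.01×12 + 177.27×14 = 681.8 + 77016.12 + 2481.78 = 80179.7
ΣP(Period 1)Q(Period 0) = 681.80×1 + 6418.01×10 + 177.27×12 = 681.8 + 64180.1 + 2127.24 = 66989.14
P = 80179.7 / 66989.14 × 100 = 119.6906
Fisher = √(L × P) = √(119.7836 × 119.6906) = 119.7371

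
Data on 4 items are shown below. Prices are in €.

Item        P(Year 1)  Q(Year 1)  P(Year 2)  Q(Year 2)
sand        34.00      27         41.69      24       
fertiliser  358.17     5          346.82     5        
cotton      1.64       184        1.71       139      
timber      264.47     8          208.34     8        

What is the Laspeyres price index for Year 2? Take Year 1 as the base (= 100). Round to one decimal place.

Laspeyres price index uses base-period quantities as weights.
ΣP(Year 2)·Q(Year 1) = 41.69×27 + 346.82×5 + 1.71×184 + 208.34×8 = 1125.63 + 1734.1 + 314.64 + 1666.72 = 4841.09
ΣP(Year 1)·Q(Year 1) = 34.00×27 + 358.17×5 + 1.64×184 + 264.47×8 = 918 + 1790.85 + 301.76 + 2115.76 = 5126.37
Index = 4841.09 / 5126.37 × 100 = 94.4350

94.4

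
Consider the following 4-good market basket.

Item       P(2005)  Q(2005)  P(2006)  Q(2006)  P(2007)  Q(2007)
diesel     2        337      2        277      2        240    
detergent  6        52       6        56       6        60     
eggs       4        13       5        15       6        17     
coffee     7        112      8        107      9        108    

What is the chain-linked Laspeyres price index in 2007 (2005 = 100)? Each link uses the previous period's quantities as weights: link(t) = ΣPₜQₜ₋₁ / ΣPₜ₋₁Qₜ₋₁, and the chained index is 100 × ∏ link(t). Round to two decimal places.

114.02

Link 2005→2006:
ΣP(2006)Q(2005) = 2×337 + 6×52 + 5×13 + 8×112 = 674 + 312 + 65 + 896 = 1947
ΣP(2005)Q(2005) = 2×337 + 6×52 + 4×13 + 7×112 = 674 + 312 + 52 + 784 = 1822
link = 1947/1822 = 1.068606
Link 2006→2007:
ΣP(2007)Q(2006) = 2×277 + 6×56 + 6×15 + 9×107 = 554 + 336 + 90 + 963 = 1943
ΣP(2006)Q(2006) = 2×277 + 6×56 + 5×15 + 8×107 = 554 + 336 + 75 + 856 = 1821
link = 1943/1821 = 1.066996
Chained index = 100 × 1.068606 × 1.066996 = 114.0198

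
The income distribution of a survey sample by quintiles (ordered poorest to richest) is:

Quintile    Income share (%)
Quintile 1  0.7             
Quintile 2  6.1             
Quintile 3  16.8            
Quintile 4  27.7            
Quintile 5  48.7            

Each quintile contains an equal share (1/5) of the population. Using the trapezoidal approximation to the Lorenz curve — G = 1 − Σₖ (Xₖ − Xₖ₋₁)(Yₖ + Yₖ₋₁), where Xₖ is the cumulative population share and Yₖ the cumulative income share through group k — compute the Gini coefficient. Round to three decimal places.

Cumulative income shares Yₖ: 0.0070, 0.0680, 0.2360, 0.5130, 1.0000
Σ (Xₖ−Xₖ₋₁)(Yₖ+Yₖ₋₁) = (1/5)(0.0070+0.0000) + (1/5)(0.0680+0.0070) + (1/5)(0.2360+0.0680) + (1/5)(0.5130+0.2360) + (1/5)(1.0000+0.5130)
  = 0.0014 + 0.0150 + 0.0608 + 0.1498 + 0.3026 = 0.5296
G = 1 − 0.5296 = 0.4704

0.470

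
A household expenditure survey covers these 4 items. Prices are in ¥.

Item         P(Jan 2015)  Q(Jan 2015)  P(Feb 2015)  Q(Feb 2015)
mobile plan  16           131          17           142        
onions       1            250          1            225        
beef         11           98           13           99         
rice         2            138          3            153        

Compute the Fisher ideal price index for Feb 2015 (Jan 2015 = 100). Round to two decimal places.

112.62

Laspeyres component (base-period weights):
ΣP(Feb 2015)Q(Jan 2015) = 17×131 + 1×250 + 13×98 + 3×138 = 2227 + 250 + 1274 + 414 = 4165
ΣP(Jan 2015)Q(Jan 2015) = 16×131 + 1×250 + 11×98 + 2×138 = 2096 + 250 + 1078 + 276 = 3700
L = 4165 / 3700 × 100 = 112.5676
Paasche component (current-period weights):
ΣP(Feb 2015)Q(Feb 2015) = 17×142 + 1×225 + 13×99 + 3×153 = 2414 + 225 + 1287 + 459 = 4385
ΣP(Jan 2015)Q(Feb 2015) = 16×142 + 1×225 + 11×99 + 2×153 = 2272 + 225 + 1089 + 306 = 3892
P = 4385 / 3892 × 100 = 112.6670
Fisher = √(L × P) = √(112.5676 × 112.6670) = 112.6173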